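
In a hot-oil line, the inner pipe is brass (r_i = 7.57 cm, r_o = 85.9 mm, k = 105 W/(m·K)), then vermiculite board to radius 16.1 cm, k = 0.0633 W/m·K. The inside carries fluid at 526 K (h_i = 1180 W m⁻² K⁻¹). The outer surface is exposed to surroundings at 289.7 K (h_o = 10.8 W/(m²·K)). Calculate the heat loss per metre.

Resistance network (inner→outer):
  R'_conv,in = 1/(2πr h) = 1/(2π·0.0757·1180) = 0.001782 m·K/W
  R'_brass = ln(0.0859/0.0757)/(2πk) = 0.1264/(2π·105) = 1.916×10^-4 m·K/W
  R'_vermiculite board = ln(0.161/0.0859)/(2πk) = 0.6282/(2π·0.0633) = 1.580 m·K/W
  R'_conv,out = 1/(2πr h) = 1/(2π·0.161·10.8) = 0.09153 m·K/W
ΣR = 0.001782 + 1.916×10^-4 + 1.580 + 0.09153 = 1.674 m·K/W
Q' = ΔT/ΣR = (526 K − 289.7 K)/1.674 = 141 W/m

Q' = 141 W/m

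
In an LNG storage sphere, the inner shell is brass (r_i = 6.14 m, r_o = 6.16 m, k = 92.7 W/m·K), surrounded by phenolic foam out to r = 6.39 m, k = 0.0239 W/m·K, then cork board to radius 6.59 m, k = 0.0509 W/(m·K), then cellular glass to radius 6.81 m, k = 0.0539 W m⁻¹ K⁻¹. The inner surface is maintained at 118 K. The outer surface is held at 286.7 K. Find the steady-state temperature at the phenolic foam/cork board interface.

Series thermal resistances, inner to outer:
  R_brass = (1/6.14 − 1/6.16)/(4πk) = 5.288×10^-4/(4π·92.7) = 4.539×10^-7 K/W
  R_phenolic foam = (1/6.16 − 1/6.39)/(4πk) = 0.005843/(4π·0.0239) = 0.01946 K/W
  R_cork board = (1/6.39 − 1/6.59)/(4πk) = 0.004749/(4π·0.0509) = 0.007425 K/W
  R_cellular glass = (1/6.59 − 1/6.81)/(4πk) = 0.004902/(4π·0.0539) = 0.007238 K/W
ΣR = 4.539×10^-7 + 0.01946 + 0.007425 + 0.007238 = 0.03412 K/W
Q = ΔT/ΣR = (118 K − 286.7 K)/0.03412 = -4944 W
From the inner boundary to the phenolic foam/cork board interface, ΣR_partial = 0.01946 K/W.
T_interface = T_in − Q·ΣR_partial = 118 K − (-4944)(0.01946) = 214.2 K

T = 214.2 K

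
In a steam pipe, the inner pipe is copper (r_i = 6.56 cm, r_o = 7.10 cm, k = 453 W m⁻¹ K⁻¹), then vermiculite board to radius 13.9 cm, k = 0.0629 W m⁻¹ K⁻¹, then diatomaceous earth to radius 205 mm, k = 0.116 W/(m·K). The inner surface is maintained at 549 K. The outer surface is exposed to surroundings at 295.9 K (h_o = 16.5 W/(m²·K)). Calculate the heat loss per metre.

Series thermal resistances, inner to outer:
  R'_copper = ln(0.0710/0.0656)/(2πk) = 0.07910/(2π·453) = 2.779×10^-5 m·K/W
  R'_vermiculite board = ln(0.139/0.0710)/(2πk) = 0.6718/(2π·0.0629) = 1.700 m·K/W
  R'_diatomaceous earth = ln(0.205/0.139)/(2πk) = 0.3885/(2π·0.116) = 0.5331 m·K/W
  R'_conv,out = 1/(2πr h) = 1/(2π·0.205·16.5) = 0.04705 m·K/W
ΣR = 2.779×10^-5 + 1.700 + 0.5331 + 0.04705 = 2.280 m·K/W
Q' = ΔT/ΣR = (549 K − 295.9 K)/2.280 = 111 W/m

Q' = 111 W/m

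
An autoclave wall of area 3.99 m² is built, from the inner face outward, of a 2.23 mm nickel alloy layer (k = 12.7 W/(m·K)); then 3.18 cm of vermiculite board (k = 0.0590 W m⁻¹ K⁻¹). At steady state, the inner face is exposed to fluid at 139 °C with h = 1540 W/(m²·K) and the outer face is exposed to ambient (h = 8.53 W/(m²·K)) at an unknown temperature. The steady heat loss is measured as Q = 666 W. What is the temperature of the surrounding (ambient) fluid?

Sum the resistances:
  R_conv,in = 1/(hA) = 1/(1540·3.99) = 1.627×10^-4 K/W
  R_nickel alloy = L/(kA) = 0.00223/(12.7·3.99) = 4.401×10^-5 K/W
  R_vermiculite board = L/(kA) = 0.0318/(0.0590·3.99) = 0.1351 K/W
  R_conv,out = 1/(hA) = 1/(8.53·3.99) = 0.02938 K/W
ΣR = 0.1647 K/W
ΔT = Q·ΣR = 666 × 0.1647 = 109.7 K
Heat flows outward, so T_out = T_in − ΔT = 139 − 109.7 = 29.3 °C

T_out = 29.3 °C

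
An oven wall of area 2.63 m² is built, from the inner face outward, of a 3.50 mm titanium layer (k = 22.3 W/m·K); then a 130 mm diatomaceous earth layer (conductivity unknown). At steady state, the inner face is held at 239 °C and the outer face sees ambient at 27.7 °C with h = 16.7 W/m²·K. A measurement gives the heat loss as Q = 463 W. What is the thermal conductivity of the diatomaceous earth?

k = 0.114 W/m·K

ΣR = ΔT/Q = |239 − 27.7|/463 = 0.4564 K/W
Known resistances:
  R_titanium = L/(kA) = 0.00350/(22.3·2.63) = 5.968×10^-5 K/W
  R_conv,out = 1/(hA) = 1/(16.7·2.63) = 0.02277 K/W
R_diatomaceous earth = ΣR − ΣR_known = 0.4564 − 0.02283 = 0.4336 K/W
L/(kA) = 0.4336 ⇒ k = 0.130/(0.4336·2.63) = 0.114 W/m·K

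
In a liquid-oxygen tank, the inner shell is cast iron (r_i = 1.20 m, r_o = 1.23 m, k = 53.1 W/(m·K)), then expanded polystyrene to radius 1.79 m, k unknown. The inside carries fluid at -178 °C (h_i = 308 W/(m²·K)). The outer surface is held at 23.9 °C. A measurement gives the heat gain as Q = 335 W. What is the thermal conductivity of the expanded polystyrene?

ΣR = ΔT/Q = |-178 − 23.9|/335 = 0.6027 K/W
Known resistances:
  R_conv,in = 1/(4πr²h) = 1/(4π·1.20²·308) = 1.794×10^-4 K/W
  R_cast iron = (1/1.20 − 1/1.23)/(4πk) = 0.02033/(4π·53.1) = 3.046×10^-5 K/W
R_expanded polystyrene = ΣR − ΣR_known = 0.6027 − 2.099×10^-4 = 0.6025 K/W
(1/r₁−1/r₂)/(4πk) = 0.6025 ⇒ k = 0.2543/(4π·0.6025) = 0.0336 W/m·K

k = 0.0336 W/m·K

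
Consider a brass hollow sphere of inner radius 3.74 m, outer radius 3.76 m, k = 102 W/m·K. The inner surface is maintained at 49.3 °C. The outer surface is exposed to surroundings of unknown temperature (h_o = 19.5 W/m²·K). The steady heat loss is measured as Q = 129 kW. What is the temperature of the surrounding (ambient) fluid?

T_out = 11.9 °C

Sum the resistances:
  R_brass = (1/3.74 − 1/3.76)/(4πk) = 0.001422/(4π·102) = 1.110×10^-6 K/W
  R_conv,out = 1/(4πr²h) = 1/(4π·3.76²·19.5) = 2.887×10^-4 K/W
ΣR = 2.898×10^-4 K/W
ΔT = Q·ΣR = 1.29×10^5 × 2.898×10^-4 = 37.38 K
Heat flows outward, so T_out = T_in − ΔT = 49.3 − 37.38 = 11.9 °C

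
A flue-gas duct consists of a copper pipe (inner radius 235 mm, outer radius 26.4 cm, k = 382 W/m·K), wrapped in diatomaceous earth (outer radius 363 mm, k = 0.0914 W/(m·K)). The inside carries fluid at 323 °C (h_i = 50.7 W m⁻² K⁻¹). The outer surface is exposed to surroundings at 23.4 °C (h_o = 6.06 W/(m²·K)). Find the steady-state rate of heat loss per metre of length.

Q' = 468 W/m

Treat each layer as a resistance in series:
  R'_conv,in = 1/(2πr h) = 1/(2π·0.235·50.7) = 0.01336 m·K/W
  R'_copper = ln(0.264/0.235)/(2πk) = 0.1164/(2π·382) = 4.848×10^-5 m·K/W
  R'_diatomaceous earth = ln(0.363/0.264)/(2πk) = 0.3185/(2π·0.0914) = 0.5545 m·K/W
  R'_conv,out = 1/(2πr h) = 1/(2π·0.363·6.06) = 0.07235 m·K/W
ΣR = 0.01336 + 4.848×10^-5 + 0.5545 + 0.07235 = 0.6403 m·K/W
Q' = ΔT/ΣR = (323 °C − 23.4 °C)/0.6403 = 468 W/m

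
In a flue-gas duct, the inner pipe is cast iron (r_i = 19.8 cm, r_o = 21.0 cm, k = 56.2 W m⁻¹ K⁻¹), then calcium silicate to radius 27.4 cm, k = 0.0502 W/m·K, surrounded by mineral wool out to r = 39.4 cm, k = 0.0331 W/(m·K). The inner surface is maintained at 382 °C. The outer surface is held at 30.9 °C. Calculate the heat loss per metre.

Series thermal resistances, inner to outer:
  R'_cast iron = ln(0.210/0.198)/(2πk) = 0.05884/(2π·56.2) = 1.666×10^-4 m·K/W
  R'_calcium silicate = ln(0.274/0.210)/(2πk) = 0.2660/(2π·0.0502) = 0.8434 m·K/W
  R'_mineral wool = ln(0.394/0.274)/(2πk) = 0.3632/(2π·0.0331) = 1.746 m·K/W
ΣR = 1.666×10^-4 + 0.8434 + 1.746 = 2.590 m·K/W
Q' = ΔT/ΣR = (382 °C − 30.9 °C)/2.590 = 136 W/m

Q' = 136 W/m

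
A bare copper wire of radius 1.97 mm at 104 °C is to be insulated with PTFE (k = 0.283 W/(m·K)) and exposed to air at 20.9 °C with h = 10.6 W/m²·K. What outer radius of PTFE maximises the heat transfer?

For a cylinder, r_cr = k_ins/h = 0.283/10.6 = 0.0267 m = 2.67 cm

r_cr = 2.67 cm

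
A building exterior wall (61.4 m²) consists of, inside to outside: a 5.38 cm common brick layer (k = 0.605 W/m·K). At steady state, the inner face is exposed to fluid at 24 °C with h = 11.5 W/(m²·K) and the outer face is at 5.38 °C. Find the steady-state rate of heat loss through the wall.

Series thermal resistances, inner to outer:
  R_conv,in = 1/(hA) = 1/(11.5·61.4) = 0.001416 K/W
  R_common brick = L/(kA) = 0.0538/(0.605·61.4) = 0.001448 K/W
ΣR = 0.001416 + 0.001448 = 0.002864 K/W
Q = ΔT/ΣR = (24 °C − 5.38 °C)/0.002864 = 6500 W

Q = 6500 W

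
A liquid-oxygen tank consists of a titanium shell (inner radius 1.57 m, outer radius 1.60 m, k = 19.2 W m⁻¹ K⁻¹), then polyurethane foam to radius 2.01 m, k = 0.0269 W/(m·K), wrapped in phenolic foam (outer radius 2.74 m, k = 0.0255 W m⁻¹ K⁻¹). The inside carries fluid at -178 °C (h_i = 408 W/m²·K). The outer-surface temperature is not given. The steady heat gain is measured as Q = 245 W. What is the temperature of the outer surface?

Series resistances:
  R_conv,in = 1/(4πr²h) = 1/(4π·1.57²·408) = 7.913×10^-5 K/W
  R_titanium = (1/1.57 − 1/1.60)/(4πk) = 0.01194/(4π·19.2) = 4.950×10^-5 K/W
  R_polyurethane foam = (1/1.60 − 1/2.01)/(4πk) = 0.1275/(4π·0.0269) = 0.3771 K/W
  R_phenolic foam = (1/2.01 − 1/2.74)/(4πk) = 0.1325/(4π·0.0255) = 0.4136 K/W
ΣR = 0.7909 K/W
ΔT = Q·ΣR = 245 × 0.7909 = 193.8 K
Heat flows inward, so T_out = T_in + ΔT = -178 + 193.8 = 15.8 °C

T_out = 15.8 °C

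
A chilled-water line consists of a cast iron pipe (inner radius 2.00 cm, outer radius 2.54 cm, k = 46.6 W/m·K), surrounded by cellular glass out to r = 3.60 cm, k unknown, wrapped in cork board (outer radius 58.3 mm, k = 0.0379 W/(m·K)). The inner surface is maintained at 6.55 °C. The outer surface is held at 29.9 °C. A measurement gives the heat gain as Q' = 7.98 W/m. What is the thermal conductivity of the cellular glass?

ΣR = ΔT/Q' = |6.55 − 29.9|/7.98 = 2.926 m·K/W
Known resistances:
  R'_cast iron = ln(0.0254/0.0200)/(2πk) = 0.2390/(2π·46.6) = 8.163×10^-4 m·K/W
  R'_cork board = ln(0.0583/0.0360)/(2πk) = 0.4821/(2π·0.0379) = 2.024 m·K/W
R_cellular glass = ΣR − ΣR_known = 2.926 − 2.025 = 0.9010 m·K/W
ln(r₂/r₁)/(2πk) = 0.9010 ⇒ k = 0.3488/(2π·0.9010) = 0.0616 W/m·K

k = 0.0616 W/m·K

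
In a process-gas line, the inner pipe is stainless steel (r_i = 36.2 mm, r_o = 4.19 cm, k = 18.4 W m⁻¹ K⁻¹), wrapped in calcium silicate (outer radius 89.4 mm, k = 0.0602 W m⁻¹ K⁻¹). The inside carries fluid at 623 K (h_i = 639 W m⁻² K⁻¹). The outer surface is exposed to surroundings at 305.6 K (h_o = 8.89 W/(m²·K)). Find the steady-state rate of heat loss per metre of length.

Treat each layer as a resistance in series:
  R'_conv,in = 1/(2πr h) = 1/(2π·0.0362·639) = 0.006880 m·K/W
  R'_stainless steel = ln(0.0419/0.0362)/(2πk) = 0.1462/(2π·18.4) = 0.001265 m·K/W
  R'_calcium silicate = ln(0.0894/0.0419)/(2πk) = 0.7578/(2π·0.0602) = 2.004 m·K/W
  R'_conv,out = 1/(2πr h) = 1/(2π·0.0894·8.89) = 0.2003 m·K/W
ΣR = 0.006880 + 0.001265 + 2.004 + 0.2003 = 2.212 m·K/W
Q' = ΔT/ΣR = (623 K − 305.6 K)/2.212 = 143 W/m

Q' = 143 W/m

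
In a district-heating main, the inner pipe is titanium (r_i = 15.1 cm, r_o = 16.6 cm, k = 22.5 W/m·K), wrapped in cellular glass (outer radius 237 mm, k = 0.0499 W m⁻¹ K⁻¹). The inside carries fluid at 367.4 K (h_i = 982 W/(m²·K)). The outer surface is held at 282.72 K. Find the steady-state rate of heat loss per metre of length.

Treat each layer as a resistance in series:
  R'_conv,in = 1/(2πr h) = 1/(2π·0.151·982) = 0.001073 m·K/W
  R'_titanium = ln(0.166/0.151)/(2πk) = 0.09471/(2π·22.5) = 6.699×10^-4 m·K/W
  R'_cellular glass = ln(0.237/0.166)/(2πk) = 0.3561/(2π·0.0499) = 1.136 m·K/W
ΣR = 0.001073 + 6.699×10^-4 + 1.136 = 1.138 m·K/W
Q' = ΔT/ΣR = (367.4 K − 282.72 K)/1.138 = 74.4 W/m

Q' = 74.4 W/m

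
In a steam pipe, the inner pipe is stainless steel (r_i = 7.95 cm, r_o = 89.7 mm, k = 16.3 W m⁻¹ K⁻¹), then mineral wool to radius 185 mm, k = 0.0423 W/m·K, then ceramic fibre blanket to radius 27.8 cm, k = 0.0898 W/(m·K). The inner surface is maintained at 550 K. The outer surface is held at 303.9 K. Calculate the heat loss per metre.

Q' = 71.4 W/m

Resistance network (inner→outer):
  R'_stainless steel = ln(0.0897/0.0795)/(2πk) = 0.1207/(2π·16.3) = 0.001179 m·K/W
  R'_mineral wool = ln(0.185/0.0897)/(2πk) = 0.7239/(2π·0.0423) = 2.724 m·K/W
  R'_ceramic fibre blanket = ln(0.278/0.185)/(2πk) = 0.4073/(2π·0.0898) = 0.7218 m·K/W
ΣR = 0.001179 + 2.724 + 0.7218 = 3.447 m·K/W
Q' = ΔT/ΣR = (550 K − 303.9 K)/3.447 = 71.4 W/m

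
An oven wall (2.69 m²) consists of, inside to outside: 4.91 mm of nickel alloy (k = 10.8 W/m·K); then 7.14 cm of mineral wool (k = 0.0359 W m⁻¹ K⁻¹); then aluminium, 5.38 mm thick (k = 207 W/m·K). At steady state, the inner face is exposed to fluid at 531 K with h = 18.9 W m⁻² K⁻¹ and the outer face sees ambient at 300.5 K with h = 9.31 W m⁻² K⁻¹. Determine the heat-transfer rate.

Q = 288 W

Series thermal resistances, inner to outer:
  R_conv,in = 1/(hA) = 1/(18.9·2.69) = 0.01967 K/W
  R_nickel alloy = L/(kA) = 0.00491/(10.8·2.69) = 1.690×10^-4 K/W
  R_mineral wool = L/(kA) = 0.0714/(0.0359·2.69) = 0.7394 K/W
  R_aluminium = L/(kA) = 0.00538/(207·2.69) = 9.662×10^-6 K/W
  R_conv,out = 1/(hA) = 1/(9.31·2.69) = 0.03993 K/W
ΣR = 0.01967 + 1.690×10^-4 + 0.7394 + 9.662×10^-6 + 0.03993 = 0.7992 K/W
Q = ΔT/ΣR = (531 K − 300.5 K)/0.7992 = 288 W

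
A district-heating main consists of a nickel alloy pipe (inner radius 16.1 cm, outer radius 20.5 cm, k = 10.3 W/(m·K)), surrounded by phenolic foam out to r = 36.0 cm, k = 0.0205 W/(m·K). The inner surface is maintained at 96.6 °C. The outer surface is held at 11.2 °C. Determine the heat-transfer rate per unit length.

Treat each layer as a resistance in series:
  R'_nickel alloy = ln(0.205/0.161)/(2πk) = 0.2416/(2π·10.3) = 0.003733 m·K/W
  R'_phenolic foam = ln(0.360/0.205)/(2πk) = 0.5631/(2π·0.0205) = 4.372 m·K/W
ΣR = 0.003733 + 4.372 = 4.376 m·K/W
Q' = ΔT/ΣR = (96.6 °C − 11.2 °C)/4.376 = 19.5 W/m

Q' = 19.5 W/m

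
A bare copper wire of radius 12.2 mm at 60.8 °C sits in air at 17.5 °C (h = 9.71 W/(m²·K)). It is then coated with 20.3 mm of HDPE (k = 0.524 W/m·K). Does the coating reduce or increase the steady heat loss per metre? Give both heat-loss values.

Critical radius for a cylinder: r_cr = k/h = 0.0540 m = 5.40 cm.
Outer radius after coating: r₂ = 0.0122 + 0.0203 = 0.0325 m.
Since r₁ < r_cr and r₂ ≤ r_cr, the coating moves toward the maximum at r_cr — heat loss rises.
Bare: R = 1/(2πr₁h) = 1.344 m·K/W; Q = 43.3/1.344 = 32.2 W/m.
Coated: R = R_cond + R_conv = 0.8019 m·K/W; Q = 43.3/0.8019 = 54.0 W/m.

increases: 32.2 → 54.0 W/m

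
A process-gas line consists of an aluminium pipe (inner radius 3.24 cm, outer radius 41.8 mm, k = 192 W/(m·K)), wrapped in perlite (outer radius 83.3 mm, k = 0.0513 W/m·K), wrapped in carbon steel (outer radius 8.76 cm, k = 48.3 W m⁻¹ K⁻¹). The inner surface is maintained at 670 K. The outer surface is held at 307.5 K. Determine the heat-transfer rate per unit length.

Treat each layer as a resistance in series:
  R'_aluminium = ln(0.0418/0.0324)/(2πk) = 0.2547/(2π·192) = 2.112×10^-4 m·K/W
  R'_perlite = ln(0.0833/0.0418)/(2πk) = 0.6896/(2π·0.0513) = 2.139 m·K/W
  R'_carbon steel = ln(0.0876/0.0833)/(2πk) = 0.05033/(2π·48.3) = 1.659×10^-4 m·K/W
ΣR = 2.112×10^-4 + 2.139 + 1.659×10^-4 = 2.139 m·K/W
Q' = ΔT/ΣR = (670 K − 307.5 K)/2.139 = 169 W/m

Q' = 169 W/m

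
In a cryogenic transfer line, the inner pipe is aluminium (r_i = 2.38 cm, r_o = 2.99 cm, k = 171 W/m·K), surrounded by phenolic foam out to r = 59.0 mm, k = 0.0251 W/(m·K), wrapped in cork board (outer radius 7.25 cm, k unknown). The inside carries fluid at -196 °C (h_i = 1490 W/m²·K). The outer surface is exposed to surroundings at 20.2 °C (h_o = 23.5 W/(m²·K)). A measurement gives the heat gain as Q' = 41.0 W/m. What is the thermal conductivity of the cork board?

k = 0.0379 W/m·K

ΣR = ΔT/Q' = |-196 − 20.2|/41.0 = 5.273 m·K/W
Known resistances:
  R'_conv,in = 1/(2πr h) = 1/(2π·0.0238·1490) = 0.004488 m·K/W
  R'_aluminium = ln(0.0299/0.0238)/(2πk) = 0.2282/(2π·171) = 2.124×10^-4 m·K/W
  R'_phenolic foam = ln(0.0590/0.0299)/(2πk) = 0.6797/(2π·0.0251) = 4.310 m·K/W
  R'_conv,out = 1/(2πr h) = 1/(2π·0.0725·23.5) = 0.09341 m·K/W
R_cork board = ΣR − ΣR_known = 5.273 − 4.408 = 0.8650 m·K/W
ln(r₂/r₁)/(2πk) = 0.8650 ⇒ k = 0.2060/(2π·0.8650) = 0.0379 W/m·K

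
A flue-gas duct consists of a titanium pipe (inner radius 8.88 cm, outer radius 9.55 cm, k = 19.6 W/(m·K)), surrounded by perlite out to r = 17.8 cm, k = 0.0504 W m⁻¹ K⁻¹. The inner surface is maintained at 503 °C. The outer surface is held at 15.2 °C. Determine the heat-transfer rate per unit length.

Treat each layer as a resistance in series:
  R'_titanium = ln(0.0955/0.0888)/(2πk) = 0.07274/(2π·19.6) = 5.907×10^-4 m·K/W
  R'_perlite = ln(0.178/0.0955)/(2πk) = 0.6227/(2π·0.0504) = 1.966 m·K/W
ΣR = 5.907×10^-4 + 1.966 = 1.967 m·K/W
Q' = ΔT/ΣR = (503 °C − 15.2 °C)/1.967 = 248 W/m

Q' = 248 W/m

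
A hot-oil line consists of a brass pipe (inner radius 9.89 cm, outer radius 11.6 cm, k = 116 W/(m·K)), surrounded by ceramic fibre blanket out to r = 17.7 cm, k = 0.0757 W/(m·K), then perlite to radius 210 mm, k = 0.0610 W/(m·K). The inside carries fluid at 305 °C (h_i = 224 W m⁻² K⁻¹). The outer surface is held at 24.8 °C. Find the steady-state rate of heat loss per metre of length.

Q' = 209 W/m

Resistance network (inner→outer):
  R'_conv,in = 1/(2πr h) = 1/(2π·0.0989·224) = 0.007184 m·K/W
  R'_brass = ln(0.116/0.0989)/(2πk) = 0.1595/(2π·116) = 2.188×10^-4 m·K/W
  R'_ceramic fibre blanket = ln(0.177/0.116)/(2πk) = 0.4226/(2π·0.0757) = 0.8884 m·K/W
  R'_perlite = ln(0.210/0.177)/(2πk) = 0.1710/(2π·0.0610) = 0.4460 m·K/W
ΣR = 0.007184 + 2.188×10^-4 + 0.8884 + 0.4460 = 1.342 m·K/W
Q' = ΔT/ΣR = (305 °C − 24.8 °C)/1.342 = 209 W/m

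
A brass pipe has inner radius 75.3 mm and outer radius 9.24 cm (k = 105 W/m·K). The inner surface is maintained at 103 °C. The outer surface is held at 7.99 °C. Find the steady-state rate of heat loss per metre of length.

Q' = 306 kW/m

Q' = 2πk·ΔT/ln(r₂/r₁) = 2π × 105 × 95.01 / ln(0.0924/0.0753) = 3.06×10^5 W/m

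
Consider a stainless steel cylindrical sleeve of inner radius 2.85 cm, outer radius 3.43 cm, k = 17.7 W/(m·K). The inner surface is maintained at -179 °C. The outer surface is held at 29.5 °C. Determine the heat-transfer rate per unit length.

Q' = 2πk·ΔT/ln(r₂/r₁) = 2π × 17.7 × 208.5 / ln(0.0343/0.0285) = 1.25×10^5 W/m

Q' = 125 kW/m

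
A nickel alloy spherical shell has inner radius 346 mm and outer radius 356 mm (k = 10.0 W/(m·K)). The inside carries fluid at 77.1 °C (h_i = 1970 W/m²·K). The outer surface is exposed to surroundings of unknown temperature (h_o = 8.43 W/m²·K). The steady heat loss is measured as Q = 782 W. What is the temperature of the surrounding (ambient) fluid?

T_out = 18.1 °C

Series resistances:
  R_conv,in = 1/(4πr²h) = 1/(4π·0.346²·1970) = 3.374×10^-4 K/W
  R_nickel alloy = (1/0.346 − 1/0.356)/(4πk) = 0.08118/(4π·10.0) = 6.460×10^-4 K/W
  R_conv,out = 1/(4πr²h) = 1/(4π·0.356²·8.43) = 0.07448 K/W
ΣR = 0.07547 K/W
ΔT = Q·ΣR = 782 × 0.07547 = 59.02 K
Heat flows outward, so T_out = T_in − ΔT = 77.1 − 59.02 = 18.1 °C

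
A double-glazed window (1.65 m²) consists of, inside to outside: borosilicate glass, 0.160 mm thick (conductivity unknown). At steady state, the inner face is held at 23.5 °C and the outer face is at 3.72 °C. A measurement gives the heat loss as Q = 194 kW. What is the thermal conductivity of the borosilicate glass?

k = 0.951 W/m·K

ΣR = ΔT/Q = |23.5 − 3.72|/1.94×10^5 = 1.020×10^-4 K/W
L/(kA) = 1.020×10^-4 ⇒ k = 1.60×10^-4/(1.020×10^-4·1.65) = 0.951 W/m·K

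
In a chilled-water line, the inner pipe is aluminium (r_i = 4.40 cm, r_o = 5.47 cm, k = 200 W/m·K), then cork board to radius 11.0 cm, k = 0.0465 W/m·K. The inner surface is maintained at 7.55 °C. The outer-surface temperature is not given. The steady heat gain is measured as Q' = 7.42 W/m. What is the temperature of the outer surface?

T_out = 25.3 °C

Series resistances:
  R'_aluminium = ln(0.0547/0.0440)/(2πk) = 0.2177/(2π·200) = 1.732×10^-4 m·K/W
  R'_cork board = ln(0.110/0.0547)/(2πk) = 0.6986/(2π·0.0465) = 2.391 m·K/W
ΣR = 2.391 m·K/W
ΔT = Q'·ΣR = 7.42 × 2.391 = 17.74 K
Heat flows inward, so T_out = T_in + ΔT = 7.55 + 17.74 = 25.3 °C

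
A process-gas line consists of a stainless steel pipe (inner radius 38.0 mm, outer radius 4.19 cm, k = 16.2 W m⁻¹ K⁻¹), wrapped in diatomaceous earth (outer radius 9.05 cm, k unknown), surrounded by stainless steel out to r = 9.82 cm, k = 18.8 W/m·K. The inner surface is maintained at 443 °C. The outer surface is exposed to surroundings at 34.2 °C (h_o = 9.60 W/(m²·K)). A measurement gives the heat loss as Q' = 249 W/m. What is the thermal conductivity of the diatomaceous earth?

ΣR = ΔT/Q' = |443 − 34.2|/249 = 1.642 m·K/W
Known resistances:
  R'_stainless steel = ln(0.0419/0.0380)/(2πk) = 0.09770/(2π·16.2) = 9.598×10^-4 m·K/W
  R'_stainless steel = ln(0.0982/0.0905)/(2πk) = 0.08166/(2π·18.8) = 6.913×10^-4 m·K/W
  R'_conv,out = 1/(2πr h) = 1/(2π·0.0982·9.60) = 0.1688 m·K/W
R_diatomaceous earth = ΣR − ΣR_known = 1.642 − 0.1705 = 1.471 m·K/W
ln(r₂/r₁)/(2πk) = 1.471 ⇒ k = 0.7701/(2π·1.471) = 0.0833 W/m·K

k = 0.0833 W/m·K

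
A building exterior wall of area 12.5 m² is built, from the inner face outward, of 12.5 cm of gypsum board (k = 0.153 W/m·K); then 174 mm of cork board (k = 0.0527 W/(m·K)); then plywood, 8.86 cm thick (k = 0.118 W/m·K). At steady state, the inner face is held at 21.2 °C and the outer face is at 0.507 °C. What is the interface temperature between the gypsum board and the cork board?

Treat each layer as a resistance in series:
  R_gypsum board = L/(kA) = 0.125/(0.153·12.5) = 0.06536 K/W
  R_cork board = L/(kA) = 0.174/(0.0527·12.5) = 0.2641 K/W
  R_plywood = L/(kA) = 0.0886/(0.118·12.5) = 0.06007 K/W
ΣR = 0.06536 + 0.2641 + 0.06007 = 0.3895 K/W
Q = ΔT/ΣR = (21.2 °C − 0.507 °C)/0.3895 = 53.13 W
From the inner boundary to the gypsum board/cork board interface, ΣR_partial = 0.06536 K/W.
T_interface = T_in − Q·ΣR_partial = 21.2 °C − (53.13)(0.06536) = 17.7 °C

T = 17.7 °C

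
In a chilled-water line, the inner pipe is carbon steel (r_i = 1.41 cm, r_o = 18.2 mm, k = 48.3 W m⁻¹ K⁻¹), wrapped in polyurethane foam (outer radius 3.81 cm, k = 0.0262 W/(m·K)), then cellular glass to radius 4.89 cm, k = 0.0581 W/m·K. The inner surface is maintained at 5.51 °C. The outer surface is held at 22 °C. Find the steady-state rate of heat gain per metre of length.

Treat each layer as a resistance in series:
  R'_carbon steel = ln(0.0182/0.0141)/(2πk) = 0.2552/(2π·48.3) = 8.411×10^-4 m·K/W
  R'_polyurethane foam = ln(0.0381/0.0182)/(2πk) = 0.7388/(2π·0.0262) = 4.488 m·K/W
  R'_cellular glass = ln(0.0489/0.0381)/(2πk) = 0.2496/(2π·0.0581) = 0.6836 m·K/W
ΣR = 8.411×10^-4 + 4.488 + 0.6836 = 5.172 m·K/W
Q' = ΔT/ΣR = (5.51 °C − 22 °C)/5.172 = -3.19 W/m
(Negative Q' ⇒ heat flows inward; heat gain = 3.19 W/m.)

Q' = 3.19 W/m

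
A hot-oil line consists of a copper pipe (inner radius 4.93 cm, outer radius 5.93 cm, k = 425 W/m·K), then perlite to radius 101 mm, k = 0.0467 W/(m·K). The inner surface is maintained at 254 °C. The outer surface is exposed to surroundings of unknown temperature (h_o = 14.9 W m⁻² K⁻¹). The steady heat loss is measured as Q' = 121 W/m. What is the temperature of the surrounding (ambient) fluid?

Sum the resistances:
  R'_copper = ln(0.0593/0.0493)/(2πk) = 0.1847/(2π·425) = 6.916×10^-5 m·K/W
  R'_perlite = ln(0.101/0.0593)/(2πk) = 0.5325/(2π·0.0467) = 1.815 m·K/W
  R'_conv,out = 1/(2πr h) = 1/(2π·0.101·14.9) = 0.1058 m·K/W
ΣR = 1.921 m·K/W
ΔT = Q'·ΣR = 121 × 1.921 = 232.4 K
Heat flows outward, so T_out = T_in − ΔT = 254 − 232.4 = 21.6 °C

T_out = 21.6 °C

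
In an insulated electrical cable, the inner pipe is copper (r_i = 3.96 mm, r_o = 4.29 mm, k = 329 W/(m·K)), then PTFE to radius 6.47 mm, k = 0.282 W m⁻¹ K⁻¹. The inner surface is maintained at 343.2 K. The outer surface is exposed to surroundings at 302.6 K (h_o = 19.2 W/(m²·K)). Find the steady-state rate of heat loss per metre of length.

Q' = 26.8 W/m

Treat each layer as a resistance in series:
  R'_copper = ln(0.00429/0.00396)/(2πk) = 0.08004/(2π·329) = 3.872×10^-5 m·K/W
  R'_PTFE = ln(0.00647/0.00429)/(2πk) = 0.4109/(2π·0.282) = 0.2319 m·K/W
  R'_conv,out = 1/(2πr h) = 1/(2π·0.00647·19.2) = 1.281 m·K/W
ΣR = 3.872×10^-5 + 0.2319 + 1.281 = 1.513 m·K/W
Q' = ΔT/ΣR = (343.2 K − 302.6 K)/1.513 = 26.8 W/m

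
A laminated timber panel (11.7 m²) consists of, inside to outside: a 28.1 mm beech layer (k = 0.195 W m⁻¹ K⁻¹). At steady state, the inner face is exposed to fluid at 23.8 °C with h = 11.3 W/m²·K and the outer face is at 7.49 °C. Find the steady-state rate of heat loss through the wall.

Q = 820 W

Series thermal resistances, inner to outer:
  R_conv,in = 1/(hA) = 1/(11.3·11.7) = 0.007564 K/W
  R_beech = L/(kA) = 0.0281/(0.195·11.7) = 0.01232 K/W
ΣR = 0.007564 + 0.01232 = 0.01988 K/W
Q = ΔT/ΣR = (23.8 °C − 7.49 °C)/0.01988 = 820 W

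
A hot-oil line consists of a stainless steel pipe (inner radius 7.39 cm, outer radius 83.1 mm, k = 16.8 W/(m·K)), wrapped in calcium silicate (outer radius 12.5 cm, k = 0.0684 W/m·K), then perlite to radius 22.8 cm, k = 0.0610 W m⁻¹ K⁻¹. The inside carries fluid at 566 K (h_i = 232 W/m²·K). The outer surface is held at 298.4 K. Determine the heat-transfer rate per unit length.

Q' = 106 W/m

Resistance network (inner→outer):
  R'_conv,in = 1/(2πr h) = 1/(2π·0.0739·232) = 0.009283 m·K/W
  R'_stainless steel = ln(0.0831/0.0739)/(2πk) = 0.1173/(2π·16.8) = 0.001112 m·K/W
  R'_calcium silicate = ln(0.125/0.0831)/(2πk) = 0.4083/(2π·0.0684) = 0.9500 m·K/W
  R'_perlite = ln(0.228/0.125)/(2πk) = 0.6010/(2π·0.0610) = 1.568 m·K/W
ΣR = 0.009283 + 0.001112 + 0.9500 + 1.568 = 2.528 m·K/W
Q' = ΔT/ΣR = (566 K − 298.4 K)/2.528 = 106 W/m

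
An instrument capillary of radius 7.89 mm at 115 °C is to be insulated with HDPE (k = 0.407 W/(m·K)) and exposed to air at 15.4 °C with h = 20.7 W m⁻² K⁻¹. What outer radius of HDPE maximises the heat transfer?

For a cylinder, r_cr = k_ins/h = 0.407/20.7 = 0.0197 m = 1.97 cm

r_cr = 1.97 cm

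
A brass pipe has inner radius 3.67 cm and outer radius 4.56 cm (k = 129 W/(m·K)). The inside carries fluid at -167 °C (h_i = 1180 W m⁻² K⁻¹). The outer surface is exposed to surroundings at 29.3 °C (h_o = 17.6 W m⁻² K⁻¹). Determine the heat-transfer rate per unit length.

Q' = 971 W/m

Series thermal resistances, inner to outer:
  R'_conv,in = 1/(2πr h) = 1/(2π·0.0367·1180) = 0.003675 m·K/W
  R'_brass = ln(0.0456/0.0367)/(2πk) = 0.2171/(2π·129) = 2.679×10^-4 m·K/W
  R'_conv,out = 1/(2πr h) = 1/(2π·0.0456·17.6) = 0.1983 m·K/W
ΣR = 0.003675 + 2.679×10^-4 + 0.1983 = 0.2022 m·K/W
Q' = ΔT/ΣR = (-167 °C − 29.3 °C)/0.2022 = -971 W/m
(Negative Q' ⇒ heat flows inward; heat gain = 971 W/m.)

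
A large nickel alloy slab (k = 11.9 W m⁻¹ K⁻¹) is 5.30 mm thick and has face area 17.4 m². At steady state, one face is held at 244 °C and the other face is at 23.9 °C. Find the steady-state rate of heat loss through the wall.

Q = kA·ΔT/L = 11.9 × 17.4 × |244 °C − 23.9 °C| / 0.00530 = 8.60×10^6 W

Q = 8600 kW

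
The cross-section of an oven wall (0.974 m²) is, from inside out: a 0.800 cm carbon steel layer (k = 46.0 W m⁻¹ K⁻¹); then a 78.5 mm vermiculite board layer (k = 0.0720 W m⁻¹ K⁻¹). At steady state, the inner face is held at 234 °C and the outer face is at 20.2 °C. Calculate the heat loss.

Q = 191 W

Treat each layer as a resistance in series:
  R_carbon steel = L/(kA) = 0.00800/(46.0·0.974) = 1.786×10^-4 K/W
  R_vermiculite board = L/(kA) = 0.0785/(0.0720·0.974) = 1.119 K/W
ΣR = 1.786×10^-4 + 1.119 = 1.119 K/W
Q = ΔT/ΣR = (234 °C − 20.2 °C)/1.119 = 191 W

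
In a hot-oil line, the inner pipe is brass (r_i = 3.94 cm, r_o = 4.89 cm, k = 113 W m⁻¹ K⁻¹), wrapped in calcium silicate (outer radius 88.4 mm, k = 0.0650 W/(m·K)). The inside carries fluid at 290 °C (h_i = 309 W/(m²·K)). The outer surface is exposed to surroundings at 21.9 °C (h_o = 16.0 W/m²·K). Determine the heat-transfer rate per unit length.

Q' = 170 W/m

Resistance network (inner→outer):
  R'_conv,in = 1/(2πr h) = 1/(2π·0.0394·309) = 0.01307 m·K/W
  R'_brass = ln(0.0489/0.0394)/(2πk) = 0.2160/(2π·113) = 3.042×10^-4 m·K/W
  R'_calcium silicate = ln(0.0884/0.0489)/(2πk) = 0.5921/(2π·0.0650) = 1.450 m·K/W
  R'_conv,out = 1/(2πr h) = 1/(2π·0.0884·16.0) = 0.1125 m·K/W
ΣR = 0.01307 + 3.042×10^-4 + 1.450 + 0.1125 = 1.576 m·K/W
Q' = ΔT/ΣR = (290 °C − 21.9 °C)/1.576 = 170 W/m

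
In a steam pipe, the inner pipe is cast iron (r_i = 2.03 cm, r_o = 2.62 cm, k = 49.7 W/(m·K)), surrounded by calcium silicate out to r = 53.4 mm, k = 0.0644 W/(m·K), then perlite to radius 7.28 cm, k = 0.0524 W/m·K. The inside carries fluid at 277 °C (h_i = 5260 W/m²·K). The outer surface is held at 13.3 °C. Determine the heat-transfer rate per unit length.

Q' = 97.5 W/m

Series thermal resistances, inner to outer:
  R'_conv,in = 1/(2πr h) = 1/(2π·0.0203·5260) = 0.001491 m·K/W
  R'_cast iron = ln(0.0262/0.0203)/(2πk) = 0.2551/(2π·49.7) = 8.170×10^-4 m·K/W
  R'_calcium silicate = ln(0.0534/0.0262)/(2πk) = 0.7121/(2π·0.0644) = 1.760 m·K/W
  R'_perlite = ln(0.0728/0.0534)/(2πk) = 0.3099/(2π·0.0524) = 0.9413 m·K/W
ΣR = 0.001491 + 8.170×10^-4 + 1.760 + 0.9413 = 2.704 m·K/W
Q' = ΔT/ΣR = (277 °C − 13.3 °C)/2.704 = 97.5 W/m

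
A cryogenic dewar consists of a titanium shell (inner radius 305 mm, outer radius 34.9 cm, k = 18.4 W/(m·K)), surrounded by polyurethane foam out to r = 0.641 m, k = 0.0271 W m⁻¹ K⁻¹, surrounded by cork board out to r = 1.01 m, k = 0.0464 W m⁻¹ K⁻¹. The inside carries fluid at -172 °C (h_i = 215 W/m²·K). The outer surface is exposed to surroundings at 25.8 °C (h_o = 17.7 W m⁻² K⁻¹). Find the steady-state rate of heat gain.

Q = 41.0 W

Series thermal resistances, inner to outer:
  R_conv,in = 1/(4πr²h) = 1/(4π·0.305²·215) = 0.003979 K/W
  R_titanium = (1/0.305 − 1/0.349)/(4πk) = 0.4134/(4π·18.4) = 0.001788 K/W
  R_polyurethane foam = (1/0.349 − 1/0.641)/(4πk) = 1.305/(4π·0.0271) = 3.833 K/W
  R_cork board = (1/0.641 − 1/1.01)/(4πk) = 0.5700/(4π·0.0464) = 0.9775 K/W
  R_conv,out = 1/(4πr²h) = 1/(4π·1.01²·17.7) = 0.004407 K/W
ΣR = 0.003979 + 0.001788 + 3.833 + 0.9775 + 0.004407 = 4.821 K/W
Q = ΔT/ΣR = (-172 °C − 25.8 °C)/4.821 = -41.0 W
(Negative Q ⇒ heat flows inward; heat gain = 41.0 W.)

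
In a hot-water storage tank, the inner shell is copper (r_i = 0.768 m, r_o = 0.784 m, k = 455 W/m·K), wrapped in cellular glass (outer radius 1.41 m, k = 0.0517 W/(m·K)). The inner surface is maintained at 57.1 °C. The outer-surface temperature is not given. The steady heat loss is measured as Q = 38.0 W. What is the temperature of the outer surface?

Sum the resistances:
  R_copper = (1/0.768 − 1/0.784)/(4πk) = 0.02657/(4π·455) = 4.648×10^-6 K/W
  R_cellular glass = (1/0.784 − 1/1.41)/(4πk) = 0.5663/(4π·0.0517) = 0.8716 K/W
ΣR = 0.8716 K/W
ΔT = Q·ΣR = 38.0 × 0.8716 = 33.12 K
Heat flows outward, so T_out = T_in − ΔT = 57.1 − 33.12 = 24.0 °C

T_out = 24.0 °C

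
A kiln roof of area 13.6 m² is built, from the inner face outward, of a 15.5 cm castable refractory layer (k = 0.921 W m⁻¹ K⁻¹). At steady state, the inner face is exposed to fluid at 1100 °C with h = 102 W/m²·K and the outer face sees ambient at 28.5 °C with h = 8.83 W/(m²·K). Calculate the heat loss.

Resistance network (inner→outer):
  R_conv,in = 1/(hA) = 1/(102·13.6) = 7.209×10^-4 K/W
  R_castable refractory = L/(kA) = 0.155/(0.921·13.6) = 0.01237 K/W
  R_conv,out = 1/(hA) = 1/(8.83·13.6) = 0.008327 K/W
ΣR = 7.209×10^-4 + 0.01237 + 0.008327 = 0.02142 K/W
Q = ΔT/ΣR = (1100 °C − 28.5 °C)/0.02142 = 50000 W

Q = 50.0 kW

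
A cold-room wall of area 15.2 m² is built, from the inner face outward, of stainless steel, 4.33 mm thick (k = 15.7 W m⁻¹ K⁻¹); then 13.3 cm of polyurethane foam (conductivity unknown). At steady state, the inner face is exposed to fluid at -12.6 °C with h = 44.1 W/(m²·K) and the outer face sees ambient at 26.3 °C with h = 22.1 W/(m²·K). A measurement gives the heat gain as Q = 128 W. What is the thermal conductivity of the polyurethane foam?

k = 0.0292 W/m·K

ΣR = ΔT/Q = |-12.6 − 26.3|/128 = 0.3039 K/W
Known resistances:
  R_conv,in = 1/(hA) = 1/(44.1·15.2) = 0.001492 K/W
  R_stainless steel = L/(kA) = 0.00433/(15.7·15.2) = 1.814×10^-5 K/W
  R_conv,out = 1/(hA) = 1/(22.1·15.2) = 0.002977 K/W
R_polyurethane foam = ΣR − ΣR_known = 0.3039 − 0.004487 = 0.2994 K/W
L/(kA) = 0.2994 ⇒ k = 0.133/(0.2994·15.2) = 0.0292 W/m·K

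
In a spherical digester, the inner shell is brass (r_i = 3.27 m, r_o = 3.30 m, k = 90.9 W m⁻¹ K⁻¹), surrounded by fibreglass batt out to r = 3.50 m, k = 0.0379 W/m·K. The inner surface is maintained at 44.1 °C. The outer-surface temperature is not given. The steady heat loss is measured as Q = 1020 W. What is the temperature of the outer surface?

Sum the resistances:
  R_brass = (1/3.27 − 1/3.30)/(4πk) = 0.002780/(4π·90.9) = 2.434×10^-6 K/W
  R_fibreglass batt = (1/3.30 − 1/3.50)/(4πk) = 0.01732/(4π·0.0379) = 0.03636 K/W
ΣR = 0.03636 K/W
ΔT = Q·ΣR = 1020 × 0.03636 = 37.09 K
Heat flows outward, so T_out = T_in − ΔT = 44.1 − 37.09 = 7.01 °C

T_out = 7.01 °C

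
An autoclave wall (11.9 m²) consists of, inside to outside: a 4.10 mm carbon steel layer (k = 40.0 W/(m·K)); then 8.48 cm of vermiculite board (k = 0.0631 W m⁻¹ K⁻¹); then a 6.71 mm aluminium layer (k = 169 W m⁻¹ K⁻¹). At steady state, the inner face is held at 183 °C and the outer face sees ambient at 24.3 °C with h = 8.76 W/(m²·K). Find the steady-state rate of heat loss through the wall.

Q = 1300 W

Treat each layer as a resistance in series:
  R_carbon steel = L/(kA) = 0.00410/(40.0·11.9) = 8.613×10^-6 K/W
  R_vermiculite board = L/(kA) = 0.0848/(0.0631·11.9) = 0.1129 K/W
  R_aluminium = L/(kA) = 0.00671/(169·11.9) = 3.336×10^-6 K/W
  R_conv,out = 1/(hA) = 1/(8.76·11.9) = 0.009593 K/W
ΣR = 8.613×10^-6 + 0.1129 + 3.336×10^-6 + 0.009593 = 0.1225 K/W
Q = ΔT/ΣR = (183 °C − 24.3 °C)/0.1225 = 1300 W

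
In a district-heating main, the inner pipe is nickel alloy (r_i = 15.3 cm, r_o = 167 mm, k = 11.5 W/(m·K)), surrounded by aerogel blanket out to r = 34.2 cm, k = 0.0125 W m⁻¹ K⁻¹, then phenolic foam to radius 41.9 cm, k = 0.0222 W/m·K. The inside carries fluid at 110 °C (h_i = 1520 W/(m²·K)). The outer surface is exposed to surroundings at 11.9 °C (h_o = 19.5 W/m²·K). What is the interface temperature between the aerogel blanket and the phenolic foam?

T = 25.5 °C

Resistance network (inner→outer):
  R'_conv,in = 1/(2πr h) = 1/(2π·0.153·1520) = 6.844×10^-4 m·K/W
  R'_nickel alloy = ln(0.167/0.153)/(2πk) = 0.08756/(2π·11.5) = 0.001212 m·K/W
  R'_aerogel blanket = ln(0.342/0.167)/(2πk) = 0.7168/(2π·0.0125) = 9.127 m·K/W
  R'_phenolic foam = ln(0.419/0.342)/(2πk) = 0.2031/(2π·0.0222) = 1.456 m·K/W
  R'_conv,out = 1/(2πr h) = 1/(2π·0.419·19.5) = 0.01948 m·K/W
ΣR = 6.844×10^-4 + 0.001212 + 9.127 + 1.456 + 0.01948 = 10.60 m·K/W
Q' = ΔT/ΣR = (110 °C − 11.9 °C)/10.60 = 9.255 W/m
From the inner boundary to the aerogel blanket/phenolic foam interface, ΣR_partial = 9.129 m·K/W.
T_interface = T_in − Q'·ΣR_partial = 110 °C − (9.255)(9.129) = 25.5 °C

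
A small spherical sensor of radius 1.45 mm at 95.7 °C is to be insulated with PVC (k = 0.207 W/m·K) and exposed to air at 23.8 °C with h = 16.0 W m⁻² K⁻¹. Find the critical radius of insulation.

r_cr = 2.59 cm

For a sphere, r_cr = 2k_ins/h = 2·0.207/16.0 = 0.0259 m = 2.59 cm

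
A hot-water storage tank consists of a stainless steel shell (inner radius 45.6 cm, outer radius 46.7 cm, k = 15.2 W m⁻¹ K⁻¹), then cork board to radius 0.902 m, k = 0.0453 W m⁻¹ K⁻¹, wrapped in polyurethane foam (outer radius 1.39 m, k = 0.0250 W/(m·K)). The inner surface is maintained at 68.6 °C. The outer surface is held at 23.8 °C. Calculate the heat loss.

Series thermal resistances, inner to outer:
  R_stainless steel = (1/0.456 − 1/0.467)/(4πk) = 0.05165/(4π·15.2) = 2.704×10^-4 K/W
  R_cork board = (1/0.467 − 1/0.902)/(4πk) = 1.033/(4π·0.0453) = 1.814 K/W
  R_polyurethane foam = (1/0.902 − 1/1.39)/(4πk) = 0.3892/(4π·0.0250) = 1.239 K/W
ΣR = 2.704×10^-4 + 1.814 + 1.239 = 3.053 K/W
Q = ΔT/ΣR = (68.6 °C − 23.8 °C)/3.053 = 14.7 W

Q = 14.7 W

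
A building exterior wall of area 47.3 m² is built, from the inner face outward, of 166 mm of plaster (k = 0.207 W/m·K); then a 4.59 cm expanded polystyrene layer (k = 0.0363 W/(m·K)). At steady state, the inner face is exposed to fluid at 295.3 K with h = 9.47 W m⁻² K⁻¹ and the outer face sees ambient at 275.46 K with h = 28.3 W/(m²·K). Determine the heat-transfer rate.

Series thermal resistances, inner to outer:
  R_conv,in = 1/(hA) = 1/(9.47·47.3) = 0.002232 K/W
  R_plaster = L/(kA) = 0.166/(0.207·47.3) = 0.01695 K/W
  R_expanded polystyrene = L/(kA) = 0.0459/(0.0363·47.3) = 0.02673 K/W
  R_conv,out = 1/(hA) = 1/(28.3·47.3) = 7.471×10^-4 K/W
ΣR = 0.002232 + 0.01695 + 0.02673 + 7.471×10^-4 = 0.04666 K/W
Q = ΔT/ΣR = (295.3 K − 275.46 K)/0.04666 = 425 W

Q = 425 W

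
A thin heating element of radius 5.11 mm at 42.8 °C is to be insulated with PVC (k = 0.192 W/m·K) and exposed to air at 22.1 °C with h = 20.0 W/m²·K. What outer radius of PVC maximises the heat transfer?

r_cr = 0.960 cm

For a cylinder, r_cr = k_ins/h = 0.192/20.0 = 0.00960 m = 0.960 cm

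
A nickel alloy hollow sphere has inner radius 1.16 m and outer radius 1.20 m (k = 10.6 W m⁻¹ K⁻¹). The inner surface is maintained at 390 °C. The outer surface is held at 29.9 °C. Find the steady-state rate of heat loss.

Q = 4πk·ΔT/(1/r₁ − 1/r₂) = 4π × 10.6 × 360.1 / (1/1.16 − 1/1.20) = 1.67×10^6 W

Q = 1.67×10^6 W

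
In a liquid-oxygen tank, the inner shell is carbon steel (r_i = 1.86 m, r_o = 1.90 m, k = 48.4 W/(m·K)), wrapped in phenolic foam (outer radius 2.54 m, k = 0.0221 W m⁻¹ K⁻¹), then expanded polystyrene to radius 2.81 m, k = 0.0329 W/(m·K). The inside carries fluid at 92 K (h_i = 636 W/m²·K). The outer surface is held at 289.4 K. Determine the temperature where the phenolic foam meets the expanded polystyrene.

T = 257.7 K

Treat each layer as a resistance in series:
  R_conv,in = 1/(4πr²h) = 1/(4π·1.86²·636) = 3.617×10^-5 K/W
  R_carbon steel = (1/1.86 − 1/1.90)/(4πk) = 0.01132/(4π·48.4) = 1.861×10^-5 K/W
  R_phenolic foam = (1/1.90 − 1/2.54)/(4πk) = 0.1326/(4π·0.0221) = 0.4775 K/W
  R_expanded polystyrene = (1/2.54 − 1/2.81)/(4πk) = 0.03783/(4π·0.0329) = 0.09150 K/W
ΣR = 3.617×10^-5 + 1.861×10^-5 + 0.4775 + 0.09150 = 0.5691 K/W
Q = ΔT/ΣR = (92 K − 289.4 K)/0.5691 = -346.9 W
From the inner boundary to the phenolic foam/expanded polystyrene interface, ΣR_partial = 0.4776 K/W.
T_interface = T_in − Q·ΣR_partial = 92 K − (-346.9)(0.4776) = 257.7 K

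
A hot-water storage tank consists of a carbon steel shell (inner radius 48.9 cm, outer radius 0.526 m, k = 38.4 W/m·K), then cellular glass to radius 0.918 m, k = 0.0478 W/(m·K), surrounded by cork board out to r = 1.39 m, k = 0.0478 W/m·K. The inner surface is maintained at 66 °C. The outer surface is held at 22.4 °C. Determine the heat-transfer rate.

Q = 22.2 W

Series thermal resistances, inner to outer:
  R_carbon steel = (1/0.489 − 1/0.526)/(4πk) = 0.1438/(4π·38.4) = 2.981×10^-4 K/W
  R_cellular glass = (1/0.526 − 1/0.918)/(4πk) = 0.8118/(4π·0.0478) = 1.352 K/W
  R_cork board = (1/0.918 − 1/1.39)/(4πk) = 0.3699/(4π·0.0478) = 0.6158 K/W
ΣR = 2.981×10^-4 + 1.352 + 0.6158 = 1.968 K/W
Q = ΔT/ΣR = (66 °C − 22.4 °C)/1.968 = 22.2 W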